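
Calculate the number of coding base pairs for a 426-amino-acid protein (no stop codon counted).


Each amino acid = 1 codon = 3 bp
bp = 426 * 3 = 1278 bp

1278 bp


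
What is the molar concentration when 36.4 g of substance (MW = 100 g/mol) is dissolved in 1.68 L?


C = (mass / MW) / volume
C = (36.4 / 100) / 1.68
C = 0.2167 M

0.2167 M


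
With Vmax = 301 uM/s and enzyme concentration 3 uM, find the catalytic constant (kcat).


kcat = Vmax / [E]t
kcat = 301 / 3
kcat = 100.3333 s^-1

100.3333 s^-1


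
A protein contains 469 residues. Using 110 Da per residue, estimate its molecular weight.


MW = n_residues * 110 Da
MW = 469 * 110
MW = 51590 Da

51590 Da


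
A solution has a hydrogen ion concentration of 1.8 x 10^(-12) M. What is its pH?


pH = -log10([H+])
pH = -log10(1.8 x 10^(-12))
pH = 11.7447

11.7447


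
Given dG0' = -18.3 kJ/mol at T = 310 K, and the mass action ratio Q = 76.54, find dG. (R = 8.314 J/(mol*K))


dG = dG0' + RT * ln(Q) / 1000
dG = -18.3 + 8.314 * 310 * ln(76.54) / 1000
dG = -7.12 kJ/mol

-7.12 kJ/mol


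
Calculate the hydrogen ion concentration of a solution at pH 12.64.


[H+] = 10^(-pH)
[H+] = 10^(-12.64)
[H+] = 2.291e-13 M

2.291e-13 M


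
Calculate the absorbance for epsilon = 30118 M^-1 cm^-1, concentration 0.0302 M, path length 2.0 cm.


A = epsilon * c * l
A = 30118 * 0.0302 * 2.0
A = 1819.1272

1819.1272


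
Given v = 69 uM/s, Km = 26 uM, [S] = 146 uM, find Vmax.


Vmax = v * (Km + [S]) / [S]
Vmax = 69 * (26 + 146) / 146
Vmax = 81.2877 uM/s

81.2877 uM/s


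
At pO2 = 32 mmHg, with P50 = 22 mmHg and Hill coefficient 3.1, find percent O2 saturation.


Y = pO2^n / (P50^n + pO2^n)
Y = 32^3.1 / (22^3.1 + 32^3.1)
Y = 76.16%

76.16%


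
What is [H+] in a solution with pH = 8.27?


[H+] = 10^(-pH)
[H+] = 10^(-8.27)
[H+] = 5.370e-09 M

5.370e-09 M


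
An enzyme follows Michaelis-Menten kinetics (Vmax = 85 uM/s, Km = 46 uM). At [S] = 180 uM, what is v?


v = Vmax * [S] / (Km + [S])
v = 85 * 180 / (46 + 180)
v = 67.6991 uM/s

67.6991 uM/s


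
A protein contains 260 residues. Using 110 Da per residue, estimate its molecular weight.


MW = n_residues * 110 Da
MW = 260 * 110
MW = 28600 Da

28600 Da


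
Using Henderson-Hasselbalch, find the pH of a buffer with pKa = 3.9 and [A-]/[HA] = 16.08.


pH = pKa + log10([A-]/[HA])
pH = 3.9 + log10(16.08)
pH = 5.1063

5.1063


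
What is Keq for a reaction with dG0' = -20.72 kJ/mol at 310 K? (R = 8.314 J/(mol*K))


Keq = exp(-dG0 * 1000 / (R * T))
Keq = exp(-(-20.72) * 1000 / (8.314 * 310))
Keq = 3100.4307

3100.4307


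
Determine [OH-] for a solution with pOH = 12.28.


[OH-] = 10^(-pOH)
[OH-] = 10^(-12.28)
[OH-] = 5.248e-13 M

5.248e-13 M


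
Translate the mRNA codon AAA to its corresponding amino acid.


Standard genetic code lookup.
Codon AAA -> Lys

Lys


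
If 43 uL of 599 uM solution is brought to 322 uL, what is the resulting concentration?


C2 = C1 * V1 / V2
C2 = 599 * 43 / 322
C2 = 79.9907 uM

79.9907 uM


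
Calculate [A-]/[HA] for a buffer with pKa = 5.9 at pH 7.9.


[A-]/[HA] = 10^(pH - pKa)
= 10^(7.9 - 5.9)
= 100.0

100.0


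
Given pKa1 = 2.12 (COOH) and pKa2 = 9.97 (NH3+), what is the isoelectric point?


pI = (pKa1 + pKa2) / 2
pI = (2.12 + 9.97) / 2
pI = 6.045

6.045


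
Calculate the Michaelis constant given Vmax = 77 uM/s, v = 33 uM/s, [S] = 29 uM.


Km = [S] * (Vmax - v) / v
Km = 29 * (77 - 33) / 33
Km = 38.6667 uM

38.6667 uM


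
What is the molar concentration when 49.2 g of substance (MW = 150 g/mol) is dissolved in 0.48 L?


C = (mass / MW) / volume
C = (49.2 / 150) / 0.48
C = 0.6833 M

0.6833 M


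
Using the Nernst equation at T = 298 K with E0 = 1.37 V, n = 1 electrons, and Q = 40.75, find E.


E = E0 - (RT/nF) * ln(Q)
E = 1.37 - (8.314 * 298 / (1 * 96485)) * ln(40.75)
E = 1.2748 V

1.2748 V


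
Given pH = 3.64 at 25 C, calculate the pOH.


pOH = 14 - pH
pOH = 14 - 3.64
pOH = 10.36

10.36


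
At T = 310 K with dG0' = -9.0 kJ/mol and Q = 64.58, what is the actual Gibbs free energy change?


dG = dG0' + RT * ln(Q) / 1000
dG = -9.0 + 8.314 * 310 * ln(64.58) / 1000
dG = 1.7421 kJ/mol

1.7421 kJ/mol


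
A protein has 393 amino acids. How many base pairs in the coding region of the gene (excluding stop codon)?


Each amino acid = 1 codon = 3 bp
bp = 393 * 3 = 1179 bp

1179 bp


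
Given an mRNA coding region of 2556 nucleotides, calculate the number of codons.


codons = nucleotides / 3
codons = 2556 / 3 = 852

852


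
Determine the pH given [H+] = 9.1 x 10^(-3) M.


pH = -log10([H+])
pH = -log10(9.1 x 10^(-3))
pH = 2.041

2.041


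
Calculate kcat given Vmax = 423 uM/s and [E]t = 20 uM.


kcat = Vmax / [E]t
kcat = 423 / 20
kcat = 21.15 s^-1

21.15 s^-1


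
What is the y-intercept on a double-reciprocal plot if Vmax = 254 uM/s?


y-intercept = 1/Vmax
= 1/254
= 0.0039 s/uM

0.0039 s/uM


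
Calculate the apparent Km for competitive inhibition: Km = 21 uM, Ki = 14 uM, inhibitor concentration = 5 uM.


Km_app = Km * (1 + [I]/Ki)
Km_app = 21 * (1 + 5/14)
Km_app = 28.5 uM

28.5 uM


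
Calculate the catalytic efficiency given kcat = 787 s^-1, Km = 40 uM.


Catalytic efficiency = kcat / Km
= 787 / 40
= 19.675 uM^-1*s^-1

19.675 uM^-1*s^-1


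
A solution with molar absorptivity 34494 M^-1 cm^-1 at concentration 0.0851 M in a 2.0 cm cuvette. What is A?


A = epsilon * c * l
A = 34494 * 0.0851 * 2.0
A = 5870.8788

5870.8788


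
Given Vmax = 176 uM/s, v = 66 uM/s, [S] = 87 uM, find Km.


Km = [S] * (Vmax - v) / v
Km = 87 * (176 - 66) / 66
Km = 145.0 uM

145.0 uM


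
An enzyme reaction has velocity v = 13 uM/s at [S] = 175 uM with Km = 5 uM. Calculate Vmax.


Vmax = v * (Km + [S]) / [S]
Vmax = 13 * (5 + 175) / 175
Vmax = 13.3714 uM/s

13.3714 uM/s


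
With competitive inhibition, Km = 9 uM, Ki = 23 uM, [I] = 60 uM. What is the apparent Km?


Km_app = Km * (1 + [I]/Ki)
Km_app = 9 * (1 + 60/23)
Km_app = 32.4783 uM

32.4783 uM


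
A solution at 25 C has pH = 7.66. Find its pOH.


pOH = 14 - pH
pOH = 14 - 7.66
pOH = 6.34

6.34


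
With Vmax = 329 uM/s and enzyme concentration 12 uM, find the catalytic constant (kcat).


kcat = Vmax / [E]t
kcat = 329 / 12
kcat = 27.4167 s^-1

27.4167 s^-1


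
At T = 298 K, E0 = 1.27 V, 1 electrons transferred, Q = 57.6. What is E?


E = E0 - (RT/nF) * ln(Q)
E = 1.27 - (8.314 * 298 / (1 * 96485)) * ln(57.6)
E = 1.1659 V

1.1659 V


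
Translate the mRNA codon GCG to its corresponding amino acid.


Standard genetic code lookup.
Codon GCG -> Ala

Ala


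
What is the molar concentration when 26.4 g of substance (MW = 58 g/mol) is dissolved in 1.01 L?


C = (mass / MW) / volume
C = (26.4 / 58) / 1.01
C = 0.4507 M

0.4507 M


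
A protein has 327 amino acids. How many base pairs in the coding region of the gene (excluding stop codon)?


Each amino acid = 1 codon = 3 bp
bp = 327 * 3 = 981 bp

981 bp


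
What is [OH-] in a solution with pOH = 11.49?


[OH-] = 10^(-pOH)
[OH-] = 10^(-11.49)
[OH-] = 3.236e-12 M

3.236e-12 M


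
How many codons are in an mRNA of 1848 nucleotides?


codons = nucleotides / 3
codons = 1848 / 3 = 616

616


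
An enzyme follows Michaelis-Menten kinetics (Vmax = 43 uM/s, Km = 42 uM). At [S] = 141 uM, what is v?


v = Vmax * [S] / (Km + [S])
v = 43 * 141 / (42 + 141)
v = 33.1311 uM/s

33.1311 uM/s


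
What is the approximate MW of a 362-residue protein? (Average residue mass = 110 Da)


MW = n_residues * 110 Da
MW = 362 * 110
MW = 39820 Da

39820 Da


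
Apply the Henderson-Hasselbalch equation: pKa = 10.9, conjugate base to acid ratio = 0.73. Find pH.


pH = pKa + log10([A-]/[HA])
pH = 10.9 + log10(0.73)
pH = 10.7633

10.7633


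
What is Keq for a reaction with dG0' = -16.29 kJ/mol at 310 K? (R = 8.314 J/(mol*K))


Keq = exp(-dG0 * 1000 / (R * T))
Keq = exp(-(-16.29) * 1000 / (8.314 * 310))
Keq = 555.8341

555.8341


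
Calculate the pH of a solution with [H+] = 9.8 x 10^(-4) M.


pH = -log10([H+])
pH = -log10(9.8 x 10^(-4))
pH = 3.0088

3.0088


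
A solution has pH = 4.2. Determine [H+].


[H+] = 10^(-pH)
[H+] = 10^(-4.2)
[H+] = 6.310e-05 M

6.310e-05 M


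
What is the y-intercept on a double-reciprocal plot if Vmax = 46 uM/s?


y-intercept = 1/Vmax
= 1/46
= 0.0217 s/uM

0.0217 s/uM


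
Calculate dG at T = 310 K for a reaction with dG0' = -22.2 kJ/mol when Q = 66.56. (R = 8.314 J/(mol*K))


dG = dG0' + RT * ln(Q) / 1000
dG = -22.2 + 8.314 * 310 * ln(66.56) / 1000
dG = -11.3801 kJ/mol

-11.3801 kJ/mol


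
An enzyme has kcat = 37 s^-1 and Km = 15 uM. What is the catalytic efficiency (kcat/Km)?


Catalytic efficiency = kcat / Km
= 37 / 15
= 2.4667 uM^-1*s^-1

2.4667 uM^-1*s^-1


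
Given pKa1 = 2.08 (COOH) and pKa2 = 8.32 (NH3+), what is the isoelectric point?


pI = (pKa1 + pKa2) / 2
pI = (2.08 + 8.32) / 2
pI = 5.2

5.2


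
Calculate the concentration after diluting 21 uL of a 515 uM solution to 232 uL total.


C2 = C1 * V1 / V2
C2 = 515 * 21 / 232
C2 = 46.6164 uM

46.6164 uM


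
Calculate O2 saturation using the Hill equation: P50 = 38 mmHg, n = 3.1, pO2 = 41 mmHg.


Y = pO2^n / (P50^n + pO2^n)
Y = 41^3.1 / (38^3.1 + 41^3.1)
Y = 55.86%

55.86%


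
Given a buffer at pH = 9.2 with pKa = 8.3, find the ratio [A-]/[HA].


[A-]/[HA] = 10^(pH - pKa)
= 10^(9.2 - 8.3)
= 7.9433

7.9433


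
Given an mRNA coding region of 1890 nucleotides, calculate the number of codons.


codons = nucleotides / 3
codons = 1890 / 3 = 630

630


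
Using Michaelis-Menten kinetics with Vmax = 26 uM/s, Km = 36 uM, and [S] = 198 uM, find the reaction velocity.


v = Vmax * [S] / (Km + [S])
v = 26 * 198 / (36 + 198)
v = 22.0 uM/s

22.0 uM/s


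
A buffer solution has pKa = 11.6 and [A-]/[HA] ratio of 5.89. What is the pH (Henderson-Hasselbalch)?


pH = pKa + log10([A-]/[HA])
pH = 11.6 + log10(5.89)
pH = 12.3701

12.3701


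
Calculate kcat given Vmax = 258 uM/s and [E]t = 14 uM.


kcat = Vmax / [E]t
kcat = 258 / 14
kcat = 18.4286 s^-1

18.4286 s^-1


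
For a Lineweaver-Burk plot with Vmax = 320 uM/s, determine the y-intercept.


y-intercept = 1/Vmax
= 1/320
= 0.0031 s/uM

0.0031 s/uM


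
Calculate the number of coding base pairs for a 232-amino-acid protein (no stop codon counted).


Each amino acid = 1 codon = 3 bp
bp = 232 * 3 = 696 bp

696 bp


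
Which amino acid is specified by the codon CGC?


Standard genetic code lookup.
Codon CGC -> Arg

Arg


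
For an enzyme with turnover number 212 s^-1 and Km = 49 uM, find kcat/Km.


Catalytic efficiency = kcat / Km
= 212 / 49
= 4.3265 uM^-1*s^-1

4.3265 uM^-1*s^-1


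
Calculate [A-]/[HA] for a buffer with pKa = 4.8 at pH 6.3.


[A-]/[HA] = 10^(pH - pKa)
= 10^(6.3 - 4.8)
= 31.6228

31.6228


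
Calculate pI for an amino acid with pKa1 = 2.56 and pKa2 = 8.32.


pI = (pKa1 + pKa2) / 2
pI = (2.56 + 8.32) / 2
pI = 5.44

5.44


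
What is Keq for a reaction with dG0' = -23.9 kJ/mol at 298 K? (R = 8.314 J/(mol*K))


Keq = exp(-dG0 * 1000 / (R * T))
Keq = exp(-(-23.9) * 1000 / (8.314 * 298))
Keq = 15468.1917

15468.1917


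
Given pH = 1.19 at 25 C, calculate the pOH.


pOH = 14 - pH
pOH = 14 - 1.19
pOH = 12.81

12.81


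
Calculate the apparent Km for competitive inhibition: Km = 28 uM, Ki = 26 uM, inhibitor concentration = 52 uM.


Km_app = Km * (1 + [I]/Ki)
Km_app = 28 * (1 + 52/26)
Km_app = 84.0 uM

84.0 uM


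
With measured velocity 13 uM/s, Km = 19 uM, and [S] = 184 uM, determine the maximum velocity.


Vmax = v * (Km + [S]) / [S]
Vmax = 13 * (19 + 184) / 184
Vmax = 14.3424 uM/s

14.3424 uM/s


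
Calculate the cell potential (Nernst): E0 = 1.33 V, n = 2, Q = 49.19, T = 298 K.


E = E0 - (RT/nF) * ln(Q)
E = 1.33 - (8.314 * 298 / (2 * 96485)) * ln(49.19)
E = 1.28 V

1.28 V


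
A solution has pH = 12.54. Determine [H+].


[H+] = 10^(-pH)
[H+] = 10^(-12.54)
[H+] = 2.884e-13 M

2.884e-13 M


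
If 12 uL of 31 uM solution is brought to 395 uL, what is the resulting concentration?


C2 = C1 * V1 / V2
C2 = 31 * 12 / 395
C2 = 0.9418 uM

0.9418 uM


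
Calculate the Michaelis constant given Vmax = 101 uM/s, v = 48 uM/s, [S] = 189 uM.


Km = [S] * (Vmax - v) / v
Km = 189 * (101 - 48) / 48
Km = 208.6875 uM

208.6875 uM


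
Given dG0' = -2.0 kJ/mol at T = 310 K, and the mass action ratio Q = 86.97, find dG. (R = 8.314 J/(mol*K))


dG = dG0' + RT * ln(Q) / 1000
dG = -2.0 + 8.314 * 310 * ln(86.97) / 1000
dG = 9.5093 kJ/mol

9.5093 kJ/mol


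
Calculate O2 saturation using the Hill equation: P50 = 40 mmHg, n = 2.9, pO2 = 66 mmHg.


Y = pO2^n / (P50^n + pO2^n)
Y = 66^2.9 / (40^2.9 + 66^2.9)
Y = 81.03%

81.03%


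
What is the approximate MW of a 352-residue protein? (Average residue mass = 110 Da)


MW = n_residues * 110 Da
MW = 352 * 110
MW = 38720 Da

38720 Da


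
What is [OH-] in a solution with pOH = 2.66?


[OH-] = 10^(-pOH)
[OH-] = 10^(-2.66)
[OH-] = 0.0022 M

0.0022 M


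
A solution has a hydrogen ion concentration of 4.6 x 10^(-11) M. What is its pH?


pH = -log10([H+])
pH = -log10(4.6 x 10^(-11))
pH = 10.3372

10.3372


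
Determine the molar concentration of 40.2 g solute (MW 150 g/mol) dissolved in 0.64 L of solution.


C = (mass / MW) / volume
C = (40.2 / 150) / 0.64
C = 0.4188 M

0.4188 M


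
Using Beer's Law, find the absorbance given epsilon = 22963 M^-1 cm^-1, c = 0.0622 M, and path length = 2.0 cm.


A = epsilon * c * l
A = 22963 * 0.0622 * 2.0
A = 2856.5972

2856.5972


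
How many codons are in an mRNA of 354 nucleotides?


codons = nucleotides / 3
codons = 354 / 3 = 118

118


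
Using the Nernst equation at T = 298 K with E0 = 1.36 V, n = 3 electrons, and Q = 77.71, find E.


E = E0 - (RT/nF) * ln(Q)
E = 1.36 - (8.314 * 298 / (3 * 96485)) * ln(77.71)
E = 1.3227 V

1.3227 V


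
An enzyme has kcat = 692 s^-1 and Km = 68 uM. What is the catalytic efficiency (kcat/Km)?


Catalytic efficiency = kcat / Km
= 692 / 68
= 10.1765 uM^-1*s^-1

10.1765 uM^-1*s^-1


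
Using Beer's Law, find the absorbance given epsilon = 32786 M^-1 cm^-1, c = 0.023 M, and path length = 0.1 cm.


A = epsilon * c * l
A = 32786 * 0.023 * 0.1
A = 75.4078

75.4078


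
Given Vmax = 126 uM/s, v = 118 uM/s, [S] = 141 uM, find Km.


Km = [S] * (Vmax - v) / v
Km = 141 * (126 - 118) / 118
Km = 9.5593 uM

9.5593 uM


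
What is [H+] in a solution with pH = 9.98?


[H+] = 10^(-pH)
[H+] = 10^(-9.98)
[H+] = 1.047e-10 M

1.047e-10 M


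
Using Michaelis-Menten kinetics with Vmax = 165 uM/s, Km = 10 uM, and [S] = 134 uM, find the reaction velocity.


v = Vmax * [S] / (Km + [S])
v = 165 * 134 / (10 + 134)
v = 153.5417 uM/s

153.5417 uM/s


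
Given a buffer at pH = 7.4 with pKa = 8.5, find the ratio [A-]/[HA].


[A-]/[HA] = 10^(pH - pKa)
= 10^(7.4 - 8.5)
= 0.0794

0.0794


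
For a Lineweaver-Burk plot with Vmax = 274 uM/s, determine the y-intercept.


y-intercept = 1/Vmax
= 1/274
= 0.0036 s/uM

0.0036 s/uM


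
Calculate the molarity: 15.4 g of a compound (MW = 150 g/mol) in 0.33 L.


C = (mass / MW) / volume
C = (15.4 / 150) / 0.33
C = 0.3111 M

0.3111 M


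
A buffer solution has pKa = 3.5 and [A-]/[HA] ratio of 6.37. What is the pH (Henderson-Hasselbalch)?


pH = pKa + log10([A-]/[HA])
pH = 3.5 + log10(6.37)
pH = 4.3041

4.3041


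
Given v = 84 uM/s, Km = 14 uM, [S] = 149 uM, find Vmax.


Vmax = v * (Km + [S]) / [S]
Vmax = 84 * (14 + 149) / 149
Vmax = 91.8926 uM/s

91.8926 uM/s


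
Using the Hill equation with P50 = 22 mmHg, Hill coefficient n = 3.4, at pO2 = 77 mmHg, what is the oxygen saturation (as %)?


Y = pO2^n / (P50^n + pO2^n)
Y = 77^3.4 / (22^3.4 + 77^3.4)
Y = 98.61%

98.61%


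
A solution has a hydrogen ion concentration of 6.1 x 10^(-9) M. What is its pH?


pH = -log10([H+])
pH = -log10(6.1 x 10^(-9))
pH = 8.2147

8.2147


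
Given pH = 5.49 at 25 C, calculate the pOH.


pOH = 14 - pH
pOH = 14 - 5.49
pOH = 8.51

8.51


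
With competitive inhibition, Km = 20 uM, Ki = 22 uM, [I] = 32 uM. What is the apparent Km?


Km_app = Km * (1 + [I]/Ki)
Km_app = 20 * (1 + 32/22)
Km_app = 49.0909 uM

49.0909 uM


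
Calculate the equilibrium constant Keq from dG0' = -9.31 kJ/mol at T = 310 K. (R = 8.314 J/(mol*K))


Keq = exp(-dG0 * 1000 / (R * T))
Keq = exp(-(-9.31) * 1000 / (8.314 * 310))
Keq = 37.0494

37.0494


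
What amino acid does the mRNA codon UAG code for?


Standard genetic code lookup.
Codon UAG -> Stop

Stop


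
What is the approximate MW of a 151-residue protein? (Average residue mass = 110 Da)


MW = n_residues * 110 Da
MW = 151 * 110
MW = 16610 Da

16610 Da


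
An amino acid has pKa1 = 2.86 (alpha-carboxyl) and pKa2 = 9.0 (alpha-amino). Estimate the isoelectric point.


pI = (pKa1 + pKa2) / 2
pI = (2.86 + 9.0) / 2
pI = 5.93

5.93


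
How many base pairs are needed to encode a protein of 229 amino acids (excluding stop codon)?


Each amino acid = 1 codon = 3 bp
bp = 229 * 3 = 687 bp

687 bp


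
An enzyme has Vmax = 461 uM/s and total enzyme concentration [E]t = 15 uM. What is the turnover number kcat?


kcat = Vmax / [E]t
kcat = 461 / 15
kcat = 30.7333 s^-1

30.7333 s^-1


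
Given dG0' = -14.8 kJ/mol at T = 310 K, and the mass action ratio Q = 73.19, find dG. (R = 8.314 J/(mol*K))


dG = dG0' + RT * ln(Q) / 1000
dG = -14.8 + 8.314 * 310 * ln(73.19) / 1000
dG = -3.7353 kJ/mol

-3.7353 kJ/mol


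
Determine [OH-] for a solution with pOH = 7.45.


[OH-] = 10^(-pOH)
[OH-] = 10^(-7.45)
[OH-] = 3.548e-08 M

3.548e-08 M


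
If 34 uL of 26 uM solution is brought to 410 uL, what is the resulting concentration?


C2 = C1 * V1 / V2
C2 = 26 * 34 / 410
C2 = 2.1561 uM

2.1561 uM


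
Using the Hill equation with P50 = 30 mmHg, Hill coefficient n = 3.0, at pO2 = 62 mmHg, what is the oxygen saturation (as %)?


Y = pO2^n / (P50^n + pO2^n)
Y = 62^3.0 / (30^3.0 + 62^3.0)
Y = 89.82%

89.82%


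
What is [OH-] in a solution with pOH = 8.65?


[OH-] = 10^(-pOH)
[OH-] = 10^(-8.65)
[OH-] = 2.239e-09 M

2.239e-09 M


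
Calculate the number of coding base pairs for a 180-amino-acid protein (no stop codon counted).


Each amino acid = 1 codon = 3 bp
bp = 180 * 3 = 540 bp

540 bp


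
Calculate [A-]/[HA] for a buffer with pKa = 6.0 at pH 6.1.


[A-]/[HA] = 10^(pH - pKa)
= 10^(6.1 - 6.0)
= 1.2589

1.2589


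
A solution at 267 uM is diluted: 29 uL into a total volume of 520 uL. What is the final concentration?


C2 = C1 * V1 / V2
C2 = 267 * 29 / 520
C2 = 14.8904 uM

14.8904 uM


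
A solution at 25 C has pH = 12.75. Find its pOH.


pOH = 14 - pH
pOH = 14 - 12.75
pOH = 1.25

1.25


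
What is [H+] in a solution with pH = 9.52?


[H+] = 10^(-pH)
[H+] = 10^(-9.52)
[H+] = 3.020e-10 M

3.020e-10 M


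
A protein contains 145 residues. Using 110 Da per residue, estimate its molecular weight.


MW = n_residues * 110 Da
MW = 145 * 110
MW = 15950 Da

15950 Da


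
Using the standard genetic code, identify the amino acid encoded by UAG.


Standard genetic code lookup.
Codon UAG -> Stop

Stop


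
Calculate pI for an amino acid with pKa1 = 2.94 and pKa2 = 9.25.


pI = (pKa1 + pKa2) / 2
pI = (2.94 + 9.25) / 2
pI = 6.095

6.095


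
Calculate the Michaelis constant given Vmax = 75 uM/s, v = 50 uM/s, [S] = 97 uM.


Km = [S] * (Vmax - v) / v
Km = 97 * (75 - 50) / 50
Km = 48.5 uM

48.5 uM


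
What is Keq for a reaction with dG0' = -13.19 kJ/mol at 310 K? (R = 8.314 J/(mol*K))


Keq = exp(-dG0 * 1000 / (R * T))
Keq = exp(-(-13.19) * 1000 / (8.314 * 310))
Keq = 166.9475

166.9475


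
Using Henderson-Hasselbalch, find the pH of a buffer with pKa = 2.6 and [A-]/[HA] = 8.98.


pH = pKa + log10([A-]/[HA])
pH = 2.6 + log10(8.98)
pH = 3.5533

3.5533


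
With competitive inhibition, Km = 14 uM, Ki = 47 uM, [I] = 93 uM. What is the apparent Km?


Km_app = Km * (1 + [I]/Ki)
Km_app = 14 * (1 + 93/47)
Km_app = 41.7021 uM

41.7021 uM


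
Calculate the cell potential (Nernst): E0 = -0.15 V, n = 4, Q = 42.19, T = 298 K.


E = E0 - (RT/nF) * ln(Q)
E = -0.15 - (8.314 * 298 / (4 * 96485)) * ln(42.19)
E = -0.174 V

-0.174 V


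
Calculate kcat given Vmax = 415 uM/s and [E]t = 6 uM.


kcat = Vmax / [E]t
kcat = 415 / 6
kcat = 69.1667 s^-1

69.1667 s^-1


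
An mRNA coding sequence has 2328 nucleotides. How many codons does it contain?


codons = nucleotides / 3
codons = 2328 / 3 = 776

776


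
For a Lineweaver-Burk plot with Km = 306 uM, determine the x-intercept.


x-intercept = -1/Km
= -1/306
= -0.0033 1/uM

-0.0033 1/uM


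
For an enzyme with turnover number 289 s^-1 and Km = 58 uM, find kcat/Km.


Catalytic efficiency = kcat / Km
= 289 / 58
= 4.9828 uM^-1*s^-1

4.9828 uM^-1*s^-1


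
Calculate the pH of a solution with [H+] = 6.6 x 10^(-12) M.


pH = -log10([H+])
pH = -log10(6.6 x 10^(-12))
pH = 11.1805

11.1805


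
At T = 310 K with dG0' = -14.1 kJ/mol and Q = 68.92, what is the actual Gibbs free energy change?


dG = dG0' + RT * ln(Q) / 1000
dG = -14.1 + 8.314 * 310 * ln(68.92) / 1000
dG = -3.1903 kJ/mol

-3.1903 kJ/mol


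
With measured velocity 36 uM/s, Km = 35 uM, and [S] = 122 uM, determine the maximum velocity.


Vmax = v * (Km + [S]) / [S]
Vmax = 36 * (35 + 122) / 122
Vmax = 46.3279 uM/s

46.3279 uM/s


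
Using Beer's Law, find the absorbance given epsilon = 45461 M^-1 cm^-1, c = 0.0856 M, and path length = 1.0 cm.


A = epsilon * c * l
A = 45461 * 0.0856 * 1.0
A = 3891.4616

3891.4616


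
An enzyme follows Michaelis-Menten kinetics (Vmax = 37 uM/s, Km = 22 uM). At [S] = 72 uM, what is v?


v = Vmax * [S] / (Km + [S])
v = 37 * 72 / (22 + 72)
v = 28.3404 uM/s

28.3404 uM/s


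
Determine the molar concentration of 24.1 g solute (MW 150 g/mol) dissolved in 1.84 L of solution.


C = (mass / MW) / volume
C = (24.1 / 150) / 1.84
C = 0.0873 M

0.0873 M


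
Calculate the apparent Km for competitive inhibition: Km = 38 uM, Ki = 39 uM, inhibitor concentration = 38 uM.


Km_app = Km * (1 + [I]/Ki)
Km_app = 38 * (1 + 38/39)
Km_app = 75.0256 uM

75.0256 uM


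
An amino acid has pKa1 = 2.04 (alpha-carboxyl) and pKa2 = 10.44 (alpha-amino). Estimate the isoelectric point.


pI = (pKa1 + pKa2) / 2
pI = (2.04 + 10.44) / 2
pI = 6.24

6.24


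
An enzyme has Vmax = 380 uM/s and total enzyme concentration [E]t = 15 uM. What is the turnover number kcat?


kcat = Vmax / [E]t
kcat = 380 / 15
kcat = 25.3333 s^-1

25.3333 s^-1


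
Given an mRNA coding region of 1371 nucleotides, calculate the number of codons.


codons = nucleotides / 3
codons = 1371 / 3 = 457

457


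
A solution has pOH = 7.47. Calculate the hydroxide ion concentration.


[OH-] = 10^(-pOH)
[OH-] = 10^(-7.47)
[OH-] = 3.388e-08 M

3.388e-08 M


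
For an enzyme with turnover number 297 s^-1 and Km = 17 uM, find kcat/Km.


Catalytic efficiency = kcat / Km
= 297 / 17
= 17.4706 uM^-1*s^-1

17.4706 uM^-1*s^-1


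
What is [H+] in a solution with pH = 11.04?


[H+] = 10^(-pH)
[H+] = 10^(-11.04)
[H+] = 9.120e-12 M

9.120e-12 M


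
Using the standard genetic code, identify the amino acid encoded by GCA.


Standard genetic code lookup.
Codon GCA -> Ala

Ala


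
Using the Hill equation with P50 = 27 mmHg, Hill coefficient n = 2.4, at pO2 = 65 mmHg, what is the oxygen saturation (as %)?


Y = pO2^n / (P50^n + pO2^n)
Y = 65^2.4 / (27^2.4 + 65^2.4)
Y = 89.17%

89.17%


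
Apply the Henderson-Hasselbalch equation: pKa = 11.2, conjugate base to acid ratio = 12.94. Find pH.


pH = pKa + log10([A-]/[HA])
pH = 11.2 + log10(12.94)
pH = 12.3119

12.3119


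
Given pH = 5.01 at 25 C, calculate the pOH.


pOH = 14 - pH
pOH = 14 - 5.01
pOH = 8.99

8.99


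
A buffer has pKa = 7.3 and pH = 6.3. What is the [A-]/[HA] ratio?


[A-]/[HA] = 10^(pH - pKa)
= 10^(6.3 - 7.3)
= 0.1

0.1


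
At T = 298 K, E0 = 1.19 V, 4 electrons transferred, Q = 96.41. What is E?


E = E0 - (RT/nF) * ln(Q)
E = 1.19 - (8.314 * 298 / (4 * 96485)) * ln(96.41)
E = 1.1607 V

1.1607 V


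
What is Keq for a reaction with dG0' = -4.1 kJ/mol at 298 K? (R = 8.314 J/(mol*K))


Keq = exp(-dG0 * 1000 / (R * T))
Keq = exp(-(-4.1) * 1000 / (8.314 * 298))
Keq = 5.2323

5.2323


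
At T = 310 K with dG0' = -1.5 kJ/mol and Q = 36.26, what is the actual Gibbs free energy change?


dG = dG0' + RT * ln(Q) / 1000
dG = -1.5 + 8.314 * 310 * ln(36.26) / 1000
dG = 7.7545 kJ/mol

7.7545 kJ/mol


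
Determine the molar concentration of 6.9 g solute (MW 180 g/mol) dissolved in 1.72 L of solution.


C = (mass / MW) / volume
C = (6.9 / 180) / 1.72
C = 0.0223 M

0.0223 M


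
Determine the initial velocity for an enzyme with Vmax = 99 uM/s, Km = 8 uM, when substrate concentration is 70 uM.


v = Vmax * [S] / (Km + [S])
v = 99 * 70 / (8 + 70)
v = 88.8462 uM/s

88.8462 uM/s


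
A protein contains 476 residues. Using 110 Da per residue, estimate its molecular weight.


MW = n_residues * 110 Da
MW = 476 * 110
MW = 52360 Da

52360 Da


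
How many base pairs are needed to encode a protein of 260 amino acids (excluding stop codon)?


Each amino acid = 1 codon = 3 bp
bp = 260 * 3 = 780 bp

780 bp


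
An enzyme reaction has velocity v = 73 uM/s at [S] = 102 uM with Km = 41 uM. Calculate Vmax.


Vmax = v * (Km + [S]) / [S]
Vmax = 73 * (41 + 102) / 102
Vmax = 102.3431 uM/s

102.3431 uM/s


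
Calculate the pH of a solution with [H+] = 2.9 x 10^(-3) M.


pH = -log10([H+])
pH = -log10(2.9 x 10^(-3))
pH = 2.5376

2.5376


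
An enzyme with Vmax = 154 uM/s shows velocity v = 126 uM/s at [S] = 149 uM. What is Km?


Km = [S] * (Vmax - v) / v
Km = 149 * (154 - 126) / 126
Km = 33.1111 uM

33.1111 uM


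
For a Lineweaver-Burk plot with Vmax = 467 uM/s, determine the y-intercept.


y-intercept = 1/Vmax
= 1/467
= 0.0021 s/uM

0.0021 s/uM


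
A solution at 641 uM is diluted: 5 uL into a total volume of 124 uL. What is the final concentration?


C2 = C1 * V1 / V2
C2 = 641 * 5 / 124
C2 = 25.8468 uM

25.8468 uM


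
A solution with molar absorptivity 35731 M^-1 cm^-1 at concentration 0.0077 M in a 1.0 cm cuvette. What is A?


A = epsilon * c * l
A = 35731 * 0.0077 * 1.0
A = 275.1287

275.1287


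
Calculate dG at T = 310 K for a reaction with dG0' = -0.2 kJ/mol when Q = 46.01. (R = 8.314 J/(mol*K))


dG = dG0' + RT * ln(Q) / 1000
dG = -0.2 + 8.314 * 310 * ln(46.01) / 1000
dG = 9.6683 kJ/mol

9.6683 kJ/mol


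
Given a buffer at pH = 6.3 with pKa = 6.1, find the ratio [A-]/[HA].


[A-]/[HA] = 10^(pH - pKa)
= 10^(6.3 - 6.1)
= 1.5849

1.5849


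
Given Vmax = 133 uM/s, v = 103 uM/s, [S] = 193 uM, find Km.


Km = [S] * (Vmax - v) / v
Km = 193 * (133 - 103) / 103
Km = 56.2136 uM

56.2136 uM


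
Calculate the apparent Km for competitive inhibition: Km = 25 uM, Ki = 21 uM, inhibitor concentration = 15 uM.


Km_app = Km * (1 + [I]/Ki)
Km_app = 25 * (1 + 15/21)
Km_app = 42.8571 uM

42.8571 uM


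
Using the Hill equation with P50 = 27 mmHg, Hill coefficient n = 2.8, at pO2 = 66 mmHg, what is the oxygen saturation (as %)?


Y = pO2^n / (P50^n + pO2^n)
Y = 66^2.8 / (27^2.8 + 66^2.8)
Y = 92.43%

92.43%


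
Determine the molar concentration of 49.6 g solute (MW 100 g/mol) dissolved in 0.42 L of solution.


C = (mass / MW) / volume
C = (49.6 / 100) / 0.42
C = 1.181 M

1.181 M


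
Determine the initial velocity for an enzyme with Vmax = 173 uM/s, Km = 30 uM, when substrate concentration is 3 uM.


v = Vmax * [S] / (Km + [S])
v = 173 * 3 / (30 + 3)
v = 15.7273 uM/s

15.7273 uM/s


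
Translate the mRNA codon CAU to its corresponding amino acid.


Standard genetic code lookup.
Codon CAU -> His

His


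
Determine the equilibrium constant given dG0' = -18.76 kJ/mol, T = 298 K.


Keq = exp(-dG0 * 1000 / (R * T))
Keq = exp(-(-18.76) * 1000 / (8.314 * 298))
Keq = 1942.8851

1942.8851


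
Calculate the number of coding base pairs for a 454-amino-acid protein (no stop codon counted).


Each amino acid = 1 codon = 3 bp
bp = 454 * 3 = 1362 bp

1362 bp


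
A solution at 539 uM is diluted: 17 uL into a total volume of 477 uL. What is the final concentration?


C2 = C1 * V1 / V2
C2 = 539 * 17 / 477
C2 = 19.2096 uM

19.2096 uM


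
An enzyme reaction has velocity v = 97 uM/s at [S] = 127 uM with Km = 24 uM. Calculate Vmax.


Vmax = v * (Km + [S]) / [S]
Vmax = 97 * (24 + 127) / 127
Vmax = 115.3307 uM/s

115.3307 uM/s


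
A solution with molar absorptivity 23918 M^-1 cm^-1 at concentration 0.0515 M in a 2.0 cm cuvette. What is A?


A = epsilon * c * l
A = 23918 * 0.0515 * 2.0
A = 2463.554

2463.554


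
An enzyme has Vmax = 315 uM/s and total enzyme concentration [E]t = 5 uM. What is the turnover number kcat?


kcat = Vmax / [E]t
kcat = 315 / 5
kcat = 63.0 s^-1

63.0 s^-1


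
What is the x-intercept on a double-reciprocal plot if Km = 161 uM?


x-intercept = -1/Km
= -1/161
= -0.0062 1/uM

-0.0062 1/uM


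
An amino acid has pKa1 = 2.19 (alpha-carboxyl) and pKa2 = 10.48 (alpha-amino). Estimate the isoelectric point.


pI = (pKa1 + pKa2) / 2
pI = (2.19 + 10.48) / 2
pI = 6.335

6.335


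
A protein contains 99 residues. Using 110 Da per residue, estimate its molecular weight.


MW = n_residues * 110 Da
MW = 99 * 110
MW = 10890 Da

10890 Da


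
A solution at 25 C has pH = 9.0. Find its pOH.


pOH = 14 - pH
pOH = 14 - 9.0
pOH = 5.0

5.0


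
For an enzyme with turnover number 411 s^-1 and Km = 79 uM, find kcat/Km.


Catalytic efficiency = kcat / Km
= 411 / 79
= 5.2025 uM^-1*s^-1

5.2025 uM^-1*s^-1


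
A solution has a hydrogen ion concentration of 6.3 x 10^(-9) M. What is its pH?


pH = -log10([H+])
pH = -log10(6.3 x 10^(-9))
pH = 8.2007

8.2007


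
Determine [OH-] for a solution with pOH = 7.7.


[OH-] = 10^(-pOH)
[OH-] = 10^(-7.7)
[OH-] = 1.995e-08 M

1.995e-08 M


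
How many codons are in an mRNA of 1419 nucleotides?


codons = nucleotides / 3
codons = 1419 / 3 = 473

473


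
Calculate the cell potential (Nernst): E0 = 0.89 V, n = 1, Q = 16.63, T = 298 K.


E = E0 - (RT/nF) * ln(Q)
E = 0.89 - (8.314 * 298 / (1 * 96485)) * ln(16.63)
E = 0.8178 V

0.8178 V


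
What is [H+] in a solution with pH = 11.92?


[H+] = 10^(-pH)
[H+] = 10^(-11.92)
[H+] = 1.202e-12 M

1.202e-12 M


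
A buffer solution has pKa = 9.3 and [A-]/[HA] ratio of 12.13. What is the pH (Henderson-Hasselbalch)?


pH = pKa + log10([A-]/[HA])
pH = 9.3 + log10(12.13)
pH = 10.3839

10.3839


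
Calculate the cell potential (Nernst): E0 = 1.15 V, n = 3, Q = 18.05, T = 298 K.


E = E0 - (RT/nF) * ln(Q)
E = 1.15 - (8.314 * 298 / (3 * 96485)) * ln(18.05)
E = 1.1252 V

1.1252 V


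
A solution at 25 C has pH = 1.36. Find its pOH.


pOH = 14 - pH
pOH = 14 - 1.36
pOH = 12.64

12.64


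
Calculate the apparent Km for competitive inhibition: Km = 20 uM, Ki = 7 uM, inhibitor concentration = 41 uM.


Km_app = Km * (1 + [I]/Ki)
Km_app = 20 * (1 + 41/7)
Km_app = 137.1429 uM

137.1429 uM


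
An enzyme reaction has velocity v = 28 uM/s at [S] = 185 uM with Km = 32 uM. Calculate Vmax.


Vmax = v * (Km + [S]) / [S]
Vmax = 28 * (32 + 185) / 185
Vmax = 32.8432 uM/s

32.8432 uM/s


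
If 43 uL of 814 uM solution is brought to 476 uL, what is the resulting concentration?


C2 = C1 * V1 / V2
C2 = 814 * 43 / 476
C2 = 73.5336 uM

73.5336 uM


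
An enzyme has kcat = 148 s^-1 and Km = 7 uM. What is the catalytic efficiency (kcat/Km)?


Catalytic efficiency = kcat / Km
= 148 / 7
= 21.1429 uM^-1*s^-1

21.1429 uM^-1*s^-1


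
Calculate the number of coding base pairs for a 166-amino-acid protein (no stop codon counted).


Each amino acid = 1 codon = 3 bp
bp = 166 * 3 = 498 bp

498 bp


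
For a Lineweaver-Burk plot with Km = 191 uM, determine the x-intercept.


x-intercept = -1/Km
= -1/191
= -0.0052 1/uM

-0.0052 1/uM


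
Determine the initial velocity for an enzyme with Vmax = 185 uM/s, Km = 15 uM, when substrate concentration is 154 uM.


v = Vmax * [S] / (Km + [S])
v = 185 * 154 / (15 + 154)
v = 168.5799 uM/s

168.5799 uM/s


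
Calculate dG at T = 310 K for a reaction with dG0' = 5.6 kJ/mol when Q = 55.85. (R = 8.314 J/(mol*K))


dG = dG0' + RT * ln(Q) / 1000
dG = 5.6 + 8.314 * 310 * ln(55.85) / 1000
dG = 15.9678 kJ/mol

15.9678 kJ/mol


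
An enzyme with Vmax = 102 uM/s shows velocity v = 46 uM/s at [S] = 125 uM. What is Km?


Km = [S] * (Vmax - v) / v
Km = 125 * (102 - 46) / 46
Km = 152.1739 uM

152.1739 uM


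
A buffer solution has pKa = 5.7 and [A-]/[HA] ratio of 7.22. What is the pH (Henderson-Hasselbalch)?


pH = pKa + log10([A-]/[HA])
pH = 5.7 + log10(7.22)
pH = 6.5585

6.5585


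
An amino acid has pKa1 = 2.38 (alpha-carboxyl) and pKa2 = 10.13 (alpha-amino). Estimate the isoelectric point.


pI = (pKa1 + pKa2) / 2
pI = (2.38 + 10.13) / 2
pI = 6.255

6.255


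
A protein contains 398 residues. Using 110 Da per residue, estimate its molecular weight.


MW = n_residues * 110 Da
MW = 398 * 110
MW = 43780 Da

43780 Da


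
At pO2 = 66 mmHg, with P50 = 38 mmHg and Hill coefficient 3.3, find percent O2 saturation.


Y = pO2^n / (P50^n + pO2^n)
Y = 66^3.3 / (38^3.3 + 66^3.3)
Y = 86.08%

86.08%


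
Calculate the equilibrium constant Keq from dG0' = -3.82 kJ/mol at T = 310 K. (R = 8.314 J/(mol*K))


Keq = exp(-dG0 * 1000 / (R * T))
Keq = exp(-(-3.82) * 1000 / (8.314 * 310))
Keq = 4.4024

4.4024


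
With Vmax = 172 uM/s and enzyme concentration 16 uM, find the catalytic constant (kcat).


kcat = Vmax / [E]t
kcat = 172 / 16
kcat = 10.75 s^-1

10.75 s^-1


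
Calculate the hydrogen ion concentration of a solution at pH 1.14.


[H+] = 10^(-pH)
[H+] = 10^(-1.14)
[H+] = 0.0724 M

0.0724 M


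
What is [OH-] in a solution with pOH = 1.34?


[OH-] = 10^(-pOH)
[OH-] = 10^(-1.34)
[OH-] = 0.0457 M

0.0457 M


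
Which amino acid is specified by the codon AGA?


Standard genetic code lookup.
Codon AGA -> Arg

Arg


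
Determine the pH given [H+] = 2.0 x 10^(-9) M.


pH = -log10([H+])
pH = -log10(2.0 x 10^(-9))
pH = 8.699

8.699


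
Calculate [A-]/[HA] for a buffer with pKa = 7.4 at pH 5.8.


[A-]/[HA] = 10^(pH - pKa)
= 10^(5.8 - 7.4)
= 0.0251

0.0251


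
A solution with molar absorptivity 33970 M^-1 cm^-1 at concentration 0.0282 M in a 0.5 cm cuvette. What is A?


A = epsilon * c * l
A = 33970 * 0.0282 * 0.5
A = 478.977

478.977


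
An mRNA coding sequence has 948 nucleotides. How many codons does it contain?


codons = nucleotides / 3
codons = 948 / 3 = 316

316


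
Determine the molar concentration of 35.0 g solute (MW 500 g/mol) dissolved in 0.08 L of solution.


C = (mass / MW) / volume
C = (35.0 / 500) / 0.08
C = 0.875 M

0.875 M


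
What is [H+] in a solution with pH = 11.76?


[H+] = 10^(-pH)
[H+] = 10^(-11.76)
[H+] = 1.738e-12 M

1.738e-12 M


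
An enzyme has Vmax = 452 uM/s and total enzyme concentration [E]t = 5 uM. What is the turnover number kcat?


kcat = Vmax / [E]t
kcat = 452 / 5
kcat = 90.4 s^-1

90.4 s^-1


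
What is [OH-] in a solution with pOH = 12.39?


[OH-] = 10^(-pOH)
[OH-] = 10^(-12.39)
[OH-] = 4.074e-13 M

4.074e-13 M


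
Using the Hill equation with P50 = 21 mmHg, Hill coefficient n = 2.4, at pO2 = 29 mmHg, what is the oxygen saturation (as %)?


Y = pO2^n / (P50^n + pO2^n)
Y = 29^2.4 / (21^2.4 + 29^2.4)
Y = 68.45%

68.45%


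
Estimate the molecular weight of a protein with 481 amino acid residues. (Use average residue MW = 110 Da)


MW = n_residues * 110 Da
MW = 481 * 110
MW = 52910 Da

52910 Da


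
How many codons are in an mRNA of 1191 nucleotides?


codons = nucleotides / 3
codons = 1191 / 3 = 397

397


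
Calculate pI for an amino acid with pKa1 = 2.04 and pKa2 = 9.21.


pI = (pKa1 + pKa2) / 2
pI = (2.04 + 9.21) / 2
pI = 5.625

5.625


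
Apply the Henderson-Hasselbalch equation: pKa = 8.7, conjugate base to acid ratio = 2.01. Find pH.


pH = pKa + log10([A-]/[HA])
pH = 8.7 + log10(2.01)
pH = 9.0032

9.0032


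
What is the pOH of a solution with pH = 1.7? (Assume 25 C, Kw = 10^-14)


pOH = 14 - pH
pOH = 14 - 1.7
pOH = 12.3

12.3


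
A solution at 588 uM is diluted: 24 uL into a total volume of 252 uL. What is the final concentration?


C2 = C1 * V1 / V2
C2 = 588 * 24 / 252
C2 = 56.0 uM

56.0 uM


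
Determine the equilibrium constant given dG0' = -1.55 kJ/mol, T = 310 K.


Keq = exp(-dG0 * 1000 / (R * T))
Keq = exp(-(-1.55) * 1000 / (8.314 * 310))
Keq = 1.8247

1.8247


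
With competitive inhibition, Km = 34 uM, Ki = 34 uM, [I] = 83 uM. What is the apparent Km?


Km_app = Km * (1 + [I]/Ki)
Km_app = 34 * (1 + 83/34)
Km_app = 117.0 uM

117.0 uM


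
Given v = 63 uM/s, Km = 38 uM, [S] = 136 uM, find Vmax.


Vmax = v * (Km + [S]) / [S]
Vmax = 63 * (38 + 136) / 136
Vmax = 80.6029 uM/s

80.6029 uM/s


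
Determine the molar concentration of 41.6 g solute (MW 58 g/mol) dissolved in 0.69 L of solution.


C = (mass / MW) / volume
C = (41.6 / 58) / 0.69
C = 1.0395 M

1.0395 M


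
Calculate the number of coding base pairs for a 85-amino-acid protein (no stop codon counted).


Each amino acid = 1 codon = 3 bp
bp = 85 * 3 = 255 bp

255 bp


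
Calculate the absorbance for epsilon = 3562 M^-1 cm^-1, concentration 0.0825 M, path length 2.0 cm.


A = epsilon * c * l
A = 3562 * 0.0825 * 2.0
A = 587.73

587.73


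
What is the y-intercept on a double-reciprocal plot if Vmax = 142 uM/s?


y-intercept = 1/Vmax
= 1/142
= 0.007 s/uM

0.007 s/uM


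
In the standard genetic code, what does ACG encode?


Standard genetic code lookup.
Codon ACG -> Thr

Thr


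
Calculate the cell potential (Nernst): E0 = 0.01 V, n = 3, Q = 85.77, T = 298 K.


E = E0 - (RT/nF) * ln(Q)
E = 0.01 - (8.314 * 298 / (3 * 96485)) * ln(85.77)
E = -0.0281 V

-0.0281 V


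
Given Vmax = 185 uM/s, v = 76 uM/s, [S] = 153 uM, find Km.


Km = [S] * (Vmax - v) / v
Km = 153 * (185 - 76) / 76
Km = 219.4342 uM

219.4342 uM


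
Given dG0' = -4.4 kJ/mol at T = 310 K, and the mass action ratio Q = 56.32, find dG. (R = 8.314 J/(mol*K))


dG = dG0' + RT * ln(Q) / 1000
dG = -4.4 + 8.314 * 310 * ln(56.32) / 1000
dG = 5.9894 kJ/mol

5.9894 kJ/mol


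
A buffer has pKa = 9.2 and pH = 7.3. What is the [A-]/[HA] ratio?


[A-]/[HA] = 10^(pH - pKa)
= 10^(7.3 - 9.2)
= 0.0126

0.0126


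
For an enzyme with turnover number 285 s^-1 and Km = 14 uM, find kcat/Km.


Catalytic efficiency = kcat / Km
= 285 / 14
= 20.3571 uM^-1*s^-1

20.3571 uM^-1*s^-1


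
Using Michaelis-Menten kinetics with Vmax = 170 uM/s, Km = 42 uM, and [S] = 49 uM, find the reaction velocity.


v = Vmax * [S] / (Km + [S])
v = 170 * 49 / (42 + 49)
v = 91.5385 uM/s

91.5385 uM/s


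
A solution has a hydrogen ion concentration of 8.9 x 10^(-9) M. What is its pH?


pH = -log10([H+])
pH = -log10(8.9 x 10^(-9))
pH = 8.0506

8.0506


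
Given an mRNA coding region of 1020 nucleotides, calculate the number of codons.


codons = nucleotides / 3
codons = 1020 / 3 = 340

340


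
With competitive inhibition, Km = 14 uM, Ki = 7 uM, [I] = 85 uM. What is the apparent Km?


Km_app = Km * (1 + [I]/Ki)
Km_app = 14 * (1 + 85/7)
Km_app = 184.0 uM

184.0 uM


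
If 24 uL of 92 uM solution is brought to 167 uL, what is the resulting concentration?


C2 = C1 * V1 / V2
C2 = 92 * 24 / 167
C2 = 13.2216 uM

13.2216 uM
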